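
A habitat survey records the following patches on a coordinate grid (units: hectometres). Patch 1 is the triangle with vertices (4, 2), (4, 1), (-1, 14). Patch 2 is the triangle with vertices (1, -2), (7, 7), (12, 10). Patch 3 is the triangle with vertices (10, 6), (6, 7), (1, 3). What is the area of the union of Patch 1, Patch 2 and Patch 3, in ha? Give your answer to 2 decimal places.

22.66

By inclusion–exclusion:
Individual areas: |Patch 1| = 2.5, |Patch 2| = 13.5, |Patch 3| = 10.5.
|Patch 1∩Patch 2| = 0.2323.
|Patch 1∩Patch 3| = 0.2384.
|Patch 2∩Patch 3| = 3.3723.
|Patch 1∩Patch 2∩Patch 3| = 0.
|Patch 1 ∪ Patch 2 ∪ Patch 3| = 26.5 − 3.843 + 0 = 22.66.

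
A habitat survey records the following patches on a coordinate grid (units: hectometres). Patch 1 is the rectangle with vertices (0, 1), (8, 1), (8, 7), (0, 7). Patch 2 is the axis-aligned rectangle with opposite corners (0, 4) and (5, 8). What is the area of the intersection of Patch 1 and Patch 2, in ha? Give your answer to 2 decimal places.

|Patch 1∩Patch 2|: x∈[0,5], y∈[4,7] → 5·3 = 15.

15.00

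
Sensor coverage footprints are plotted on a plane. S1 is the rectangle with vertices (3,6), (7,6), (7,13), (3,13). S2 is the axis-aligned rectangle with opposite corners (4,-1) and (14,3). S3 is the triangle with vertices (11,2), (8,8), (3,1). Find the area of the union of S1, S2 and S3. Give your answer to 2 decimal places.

By inclusion–exclusion:
Individual areas: |S1| = 28, |S2| = 40, |S3| = 25.5.
|S1∩S2| = 0 (no overlap).
|S1∩S3| = 0.1286.
|S2∩S3| = 9.6839.
|S1∩S2∩S3| = 0.
|S1 ∪ S2 ∪ S3| = 93.5 − 9.8125 + 0 = 83.69.

83.69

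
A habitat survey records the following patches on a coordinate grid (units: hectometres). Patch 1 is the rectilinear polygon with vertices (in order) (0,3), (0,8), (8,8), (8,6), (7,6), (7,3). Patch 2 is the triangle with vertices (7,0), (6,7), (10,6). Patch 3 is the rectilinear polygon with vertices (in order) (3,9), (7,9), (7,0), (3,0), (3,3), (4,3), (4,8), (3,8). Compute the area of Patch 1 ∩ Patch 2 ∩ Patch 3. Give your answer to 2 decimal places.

2.73

The intersection is the polygon with vertices (7,3), (6.571,3), (6,7), (7,6.75), (7,6).
By the shoelace formula its area is 2.73.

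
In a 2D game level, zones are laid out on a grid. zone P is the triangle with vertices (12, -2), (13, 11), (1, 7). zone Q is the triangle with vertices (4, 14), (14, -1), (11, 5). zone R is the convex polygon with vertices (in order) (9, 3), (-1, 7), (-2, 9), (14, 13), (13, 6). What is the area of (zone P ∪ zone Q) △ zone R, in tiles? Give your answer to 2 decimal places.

64.07

|zone P ∪ zone Q| = 78.0179.
|(zone P ∪ zone Q) ∩ zone R| = 52.2255.
|(zone P ∪ zone Q) △ zone R| = 78.0179 + 90.5 − 104.4509 = 64.07.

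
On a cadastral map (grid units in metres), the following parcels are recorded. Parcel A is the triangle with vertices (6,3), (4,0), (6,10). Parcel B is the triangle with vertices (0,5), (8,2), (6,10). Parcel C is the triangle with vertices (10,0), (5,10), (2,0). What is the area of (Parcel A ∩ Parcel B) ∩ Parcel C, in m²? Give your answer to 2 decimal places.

4.59

The region (Parcel A ∩ Parcel B) ∩ Parcel C is the polygon with vertices (4.651,3.256), (5.714,8.571), (6,8), (6,3), (5.867,2.8).
By the shoelace formula its area is 4.59.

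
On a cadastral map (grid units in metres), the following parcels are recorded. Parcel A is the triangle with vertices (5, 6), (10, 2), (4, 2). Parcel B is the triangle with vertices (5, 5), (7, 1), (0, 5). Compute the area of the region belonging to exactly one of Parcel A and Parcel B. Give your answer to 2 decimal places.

|Parcel A| = 12, |Parcel B| = 10, |Parcel A∩Parcel B| = 3.7344.
|Parcel A △ Parcel B| = |Parcel A| + |Parcel B| − 2·|Parcel A∩Parcel B| = 12 + 10 − 7.4688 = 14.53.

14.53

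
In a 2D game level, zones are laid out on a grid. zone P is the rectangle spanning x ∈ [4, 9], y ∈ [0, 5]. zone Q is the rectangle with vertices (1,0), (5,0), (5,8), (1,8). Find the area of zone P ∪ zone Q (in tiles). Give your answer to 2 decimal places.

By inclusion–exclusion:
Individual areas: |zone P| = 25, |zone Q| = 32.
|zone P∩zone Q|: x∈[4,5], y∈[0,5] → 1·5 = 5.
|zone P ∪ zone Q| = 57 − 5 = 52.00.

52.00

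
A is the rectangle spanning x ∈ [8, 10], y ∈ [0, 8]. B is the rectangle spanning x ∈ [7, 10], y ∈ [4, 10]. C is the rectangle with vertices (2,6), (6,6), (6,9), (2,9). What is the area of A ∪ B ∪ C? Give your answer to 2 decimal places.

By inclusion–exclusion:
Individual areas: |A| = 16, |B| = 18, |C| = 12.
|A∩B|: x∈[8,10], y∈[4,8] → 2·4 = 8.
|A∩C| = 0 (no overlap).
|B∩C| = 0 (no overlap).
|A∩B∩C| = 0.
|A ∪ B ∪ C| = 46 − 8 + 0 = 38.00.

38.00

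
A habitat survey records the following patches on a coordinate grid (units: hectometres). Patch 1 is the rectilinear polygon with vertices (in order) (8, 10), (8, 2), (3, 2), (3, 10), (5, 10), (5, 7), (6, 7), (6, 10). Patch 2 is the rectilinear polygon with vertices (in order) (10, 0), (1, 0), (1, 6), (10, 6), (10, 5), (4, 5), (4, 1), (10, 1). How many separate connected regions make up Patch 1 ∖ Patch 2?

2

Patch 1 ∖ Patch 2 splits into 2 disjoint pieces (area 17, area 12).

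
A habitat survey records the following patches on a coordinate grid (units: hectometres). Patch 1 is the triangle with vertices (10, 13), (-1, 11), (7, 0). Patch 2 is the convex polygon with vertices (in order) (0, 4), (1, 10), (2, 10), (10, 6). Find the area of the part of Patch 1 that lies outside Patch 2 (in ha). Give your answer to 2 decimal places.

|Patch 1| = 68.5, |Patch 1∩Patch 2| = 22.242.
|Patch 1 ∖ Patch 2| = |Patch 1| − |Patch 1∩Patch 2| = 68.5 − 22.242 = 46.26.

46.26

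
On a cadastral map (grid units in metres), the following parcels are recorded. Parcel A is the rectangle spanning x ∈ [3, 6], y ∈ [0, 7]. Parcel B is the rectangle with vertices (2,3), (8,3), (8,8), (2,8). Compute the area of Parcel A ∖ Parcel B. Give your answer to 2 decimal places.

9.00

|Parcel A∩Parcel B|: x∈[3,6], y∈[3,7] → 3·4 = 12.
|Parcel A| = 21.
|Parcel A ∖ Parcel B| = |Parcel A| − |Parcel A∩Parcel B| = 21 − 12 = 9.00.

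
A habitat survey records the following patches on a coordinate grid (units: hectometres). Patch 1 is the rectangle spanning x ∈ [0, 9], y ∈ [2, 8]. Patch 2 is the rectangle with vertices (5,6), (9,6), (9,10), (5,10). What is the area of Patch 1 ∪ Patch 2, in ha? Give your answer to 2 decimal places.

By inclusion–exclusion:
Individual areas: |Patch 1| = 54, |Patch 2| = 16.
|Patch 1∩Patch 2|: x∈[5,9], y∈[6,8] → 4·2 = 8.
|Patch 1 ∪ Patch 2| = 70 − 8 = 62.00.

62.00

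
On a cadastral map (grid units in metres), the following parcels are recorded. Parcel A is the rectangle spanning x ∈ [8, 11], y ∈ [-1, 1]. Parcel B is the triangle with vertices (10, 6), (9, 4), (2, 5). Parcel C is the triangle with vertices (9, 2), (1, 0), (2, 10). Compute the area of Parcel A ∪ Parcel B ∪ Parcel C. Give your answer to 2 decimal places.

By inclusion–exclusion:
Individual areas: |Parcel A| = 6, |Parcel B| = 7.5, |Parcel C| = 39.
|Parcel A∩Parcel B| = 0.
|Parcel A∩Parcel C| = 0.
|Parcel B∩Parcel C| = 2.6408.
|Parcel A∩Parcel B∩Parcel C| = 0.
|Parcel A ∪ Parcel B ∪ Parcel C| = 52.5 − 2.6408 + 0 = 49.86.

49.86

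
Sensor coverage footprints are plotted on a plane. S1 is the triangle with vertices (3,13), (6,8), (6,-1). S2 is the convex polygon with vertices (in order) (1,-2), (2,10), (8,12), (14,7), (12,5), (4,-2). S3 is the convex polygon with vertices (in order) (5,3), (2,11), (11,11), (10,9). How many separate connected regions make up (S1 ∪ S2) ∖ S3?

(S1 ∪ S2) ∖ S3 splits into 3 disjoint pieces (area 2.1, area 71.237, area 0.7714).

3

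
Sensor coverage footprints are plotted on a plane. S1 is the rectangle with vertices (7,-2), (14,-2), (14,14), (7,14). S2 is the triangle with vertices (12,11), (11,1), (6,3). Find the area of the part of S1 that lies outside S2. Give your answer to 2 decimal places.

|S1| = 112, |S1∩S2| = 25.1333.
|S1 ∖ S2| = |S1| − |S1∩S2| = 112 − 25.1333 = 86.87.

86.87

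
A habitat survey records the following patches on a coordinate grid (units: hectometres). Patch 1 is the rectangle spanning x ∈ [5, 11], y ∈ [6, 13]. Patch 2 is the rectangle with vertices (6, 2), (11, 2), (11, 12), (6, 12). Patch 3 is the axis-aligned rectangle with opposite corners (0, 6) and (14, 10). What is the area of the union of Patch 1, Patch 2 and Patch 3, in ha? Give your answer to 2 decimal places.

By inclusion–exclusion:
Individual areas: |Patch 1| = 42, |Patch 2| = 50, |Patch 3| = 56.
|Patch 1∩Patch 2|: x∈[6,11], y∈[6,12] → 5·6 = 30.
|Patch 1∩Patch 3|: x∈[5,11], y∈[6,10] → 6·4 = 24.
|Patch 2∩Patch 3|: x∈[6,11], y∈[6,10] → 5·4 = 20.
|Patch 1∩Patch 2∩Patch 3| = 20.
|Patch 1 ∪ Patch 2 ∪ Patch 3| = 148 − 74 + 20 = 94.00.

94.00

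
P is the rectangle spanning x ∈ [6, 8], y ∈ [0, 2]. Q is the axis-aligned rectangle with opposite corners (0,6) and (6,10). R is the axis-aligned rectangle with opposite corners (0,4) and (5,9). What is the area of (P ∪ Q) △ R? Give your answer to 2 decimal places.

|P ∪ Q| = 28.
|(P ∪ Q) ∩ R| = 15.
|(P ∪ Q) △ R| = 28 + 25 − 30 = 23.00.

23.00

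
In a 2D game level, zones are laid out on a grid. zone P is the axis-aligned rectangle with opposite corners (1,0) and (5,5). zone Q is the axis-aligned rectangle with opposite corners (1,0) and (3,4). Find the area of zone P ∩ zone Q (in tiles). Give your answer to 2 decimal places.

8.00

|zone P∩zone Q|: x∈[1,3], y∈[0,4] → 2·4 = 8.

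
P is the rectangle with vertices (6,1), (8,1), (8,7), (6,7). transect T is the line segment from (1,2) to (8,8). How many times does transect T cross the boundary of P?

The segment meets the boundary at (6.833,7), (6,6.286).

2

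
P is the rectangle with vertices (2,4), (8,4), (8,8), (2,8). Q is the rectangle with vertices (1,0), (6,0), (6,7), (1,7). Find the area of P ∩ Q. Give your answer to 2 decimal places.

12.00

|P∩Q|: x∈[2,6], y∈[4,7] → 4·3 = 12.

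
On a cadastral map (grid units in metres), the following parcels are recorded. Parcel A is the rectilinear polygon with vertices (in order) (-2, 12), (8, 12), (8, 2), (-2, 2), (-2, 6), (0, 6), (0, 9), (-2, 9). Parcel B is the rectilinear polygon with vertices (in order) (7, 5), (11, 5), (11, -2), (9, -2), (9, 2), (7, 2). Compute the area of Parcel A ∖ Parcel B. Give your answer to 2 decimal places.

91.00

|Parcel A| = 94, |Parcel A∩Parcel B| = 3.
|Parcel A ∖ Parcel B| = |Parcel A| − |Parcel A∩Parcel B| = 94 − 3 = 91.00.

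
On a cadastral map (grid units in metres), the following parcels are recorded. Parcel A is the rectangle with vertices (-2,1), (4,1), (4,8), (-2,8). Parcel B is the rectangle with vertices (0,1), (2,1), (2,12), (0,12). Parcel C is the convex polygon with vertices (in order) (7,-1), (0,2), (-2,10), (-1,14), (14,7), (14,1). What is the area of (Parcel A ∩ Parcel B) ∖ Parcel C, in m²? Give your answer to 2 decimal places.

1.14

|Parcel A ∩ Parcel B| = 14.
|(Parcel A ∩ Parcel B) ∩ Parcel C| = 12.8571.
|(Parcel A ∩ Parcel B) ∖ Parcel C| = 14 − 12.8571 = 1.14.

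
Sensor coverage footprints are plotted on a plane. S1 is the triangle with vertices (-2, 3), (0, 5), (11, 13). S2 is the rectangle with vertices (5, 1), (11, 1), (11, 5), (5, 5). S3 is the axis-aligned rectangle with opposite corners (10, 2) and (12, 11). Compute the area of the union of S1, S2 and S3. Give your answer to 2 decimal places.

42.00

By inclusion–exclusion:
Individual areas: |S1| = 3, |S2| = 24, |S3| = 18.
|S1∩S2| = 0.
|S1∩S3| = 0.
|S2∩S3|: x∈[10,11], y∈[2,5] → 1·3 = 3.
|S1∩S2∩S3| = 0.
|S1 ∪ S2 ∪ S3| = 45 − 3 + 0 = 42.00.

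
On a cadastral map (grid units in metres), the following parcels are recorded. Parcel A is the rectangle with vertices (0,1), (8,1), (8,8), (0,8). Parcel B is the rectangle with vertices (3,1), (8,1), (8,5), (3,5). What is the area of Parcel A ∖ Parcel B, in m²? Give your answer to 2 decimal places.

36.00

|Parcel A∩Parcel B|: x∈[3,8], y∈[1,5] → 5·4 = 20.
|Parcel A| = 56.
|Parcel A ∖ Parcel B| = |Parcel A| − |Parcel A∩Parcel B| = 56 − 20 = 36.00.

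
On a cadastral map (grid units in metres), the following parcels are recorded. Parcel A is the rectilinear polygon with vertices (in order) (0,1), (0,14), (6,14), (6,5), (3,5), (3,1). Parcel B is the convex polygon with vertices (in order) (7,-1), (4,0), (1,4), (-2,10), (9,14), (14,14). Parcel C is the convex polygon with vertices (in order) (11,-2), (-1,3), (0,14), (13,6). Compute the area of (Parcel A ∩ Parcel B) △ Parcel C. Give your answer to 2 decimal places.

89.84

|Parcel A ∩ Parcel B| = 45.5758.
|(Parcel A ∩ Parcel B) ∩ Parcel C| = 42.1196.
|(Parcel A ∩ Parcel B) △ Parcel C| = 45.5758 + 128.5 − 84.2392 = 89.84.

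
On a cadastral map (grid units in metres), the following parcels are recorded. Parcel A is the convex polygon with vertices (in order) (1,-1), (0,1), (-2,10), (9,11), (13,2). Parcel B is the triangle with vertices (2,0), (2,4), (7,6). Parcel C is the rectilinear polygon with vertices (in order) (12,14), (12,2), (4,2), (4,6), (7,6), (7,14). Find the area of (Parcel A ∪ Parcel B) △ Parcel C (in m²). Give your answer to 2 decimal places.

103.11

|Parcel A ∪ Parcel B| = 124.5.
|(Parcel A ∪ Parcel B) ∩ Parcel C| = 46.6932.
|(Parcel A ∪ Parcel B) △ Parcel C| = 124.5 + 72 − 93.3864 = 103.11.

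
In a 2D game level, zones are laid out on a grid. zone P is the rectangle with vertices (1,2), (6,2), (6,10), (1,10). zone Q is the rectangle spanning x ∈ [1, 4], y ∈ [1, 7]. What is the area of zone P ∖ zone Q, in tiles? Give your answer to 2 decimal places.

|zone P∩zone Q|: x∈[1,4], y∈[2,7] → 3·5 = 15.
|zone P| = 40.
|zone P ∖ zone Q| = |zone P| − |zone P∩zone Q| = 40 − 15 = 25.00.

25.00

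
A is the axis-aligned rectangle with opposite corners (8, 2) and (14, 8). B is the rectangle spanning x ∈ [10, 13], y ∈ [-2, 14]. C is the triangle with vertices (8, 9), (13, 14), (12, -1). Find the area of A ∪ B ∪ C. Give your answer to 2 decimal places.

By inclusion–exclusion:
Individual areas: |A| = 36, |B| = 48, |C| = 35.
|A∩B|: x∈[10,13], y∈[2,8] → 3·6 = 18.
|A∩C| = 16.8.
|B∩C| = 28.
|A∩B∩C| = 13.6.
|A ∪ B ∪ C| = 119 − 62.8 + 13.6 = 69.80.

69.80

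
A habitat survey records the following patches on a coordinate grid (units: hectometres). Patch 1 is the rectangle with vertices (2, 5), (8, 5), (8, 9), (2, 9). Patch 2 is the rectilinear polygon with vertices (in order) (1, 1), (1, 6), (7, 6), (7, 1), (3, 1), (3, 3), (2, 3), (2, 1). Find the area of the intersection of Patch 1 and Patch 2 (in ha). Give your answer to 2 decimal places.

The intersection is the polygon with vertices (2,5), (2,6), (7,6), (7,5).
By the shoelace formula its area is 5.00.

5.00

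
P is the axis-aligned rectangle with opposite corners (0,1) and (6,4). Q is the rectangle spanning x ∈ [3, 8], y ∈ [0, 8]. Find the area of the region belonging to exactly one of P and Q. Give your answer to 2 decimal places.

40.00

|P∩Q|: x∈[3,6], y∈[1,4] → 3·3 = 9.
|P △ Q| = |P| + |Q| − 2·|P∩Q| = 18 + 40 − 18 = 40.00.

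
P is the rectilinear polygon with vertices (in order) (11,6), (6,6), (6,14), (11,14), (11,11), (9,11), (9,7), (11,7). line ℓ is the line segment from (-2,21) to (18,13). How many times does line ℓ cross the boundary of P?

The segment lies entirely outside P and never meets its boundary.

0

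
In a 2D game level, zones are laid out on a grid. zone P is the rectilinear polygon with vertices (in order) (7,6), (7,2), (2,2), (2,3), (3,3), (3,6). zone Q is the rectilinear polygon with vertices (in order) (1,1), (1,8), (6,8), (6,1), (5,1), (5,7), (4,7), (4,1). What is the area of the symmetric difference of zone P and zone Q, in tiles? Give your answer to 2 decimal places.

28.00

|zone P| = 17, |zone Q| = 29, |zone P∩zone Q| = 9.
|zone P △ zone Q| = |zone P| + |zone Q| − 2·|zone P∩zone Q| = 17 + 29 − 18 = 28.00.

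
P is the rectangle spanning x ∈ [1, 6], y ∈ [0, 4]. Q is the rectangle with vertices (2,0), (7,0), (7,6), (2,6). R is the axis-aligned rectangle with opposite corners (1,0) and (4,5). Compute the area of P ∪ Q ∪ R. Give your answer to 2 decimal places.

By inclusion–exclusion:
Individual areas: |P| = 20, |Q| = 30, |R| = 15.
|P∩Q|: x∈[2,6], y∈[0,4] → 4·4 = 16.
|P∩R|: x∈[1,4], y∈[0,4] → 3·4 = 12.
|Q∩R|: x∈[2,4], y∈[0,5] → 2·5 = 10.
|P∩Q∩R| = 8.
|P ∪ Q ∪ R| = 65 − 38 + 8 = 35.00.

35.00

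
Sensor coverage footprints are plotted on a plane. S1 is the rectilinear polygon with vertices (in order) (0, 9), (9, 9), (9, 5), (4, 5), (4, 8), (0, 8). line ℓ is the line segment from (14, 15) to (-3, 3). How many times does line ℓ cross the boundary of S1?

The segment meets the boundary at (4,7.941), (5.5,9).

2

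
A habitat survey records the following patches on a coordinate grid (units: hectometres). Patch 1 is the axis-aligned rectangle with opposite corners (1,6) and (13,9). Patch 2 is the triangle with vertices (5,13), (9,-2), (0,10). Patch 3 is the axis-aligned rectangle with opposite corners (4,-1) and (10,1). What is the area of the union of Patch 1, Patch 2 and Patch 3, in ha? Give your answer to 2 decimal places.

75.83

By inclusion–exclusion:
Individual areas: |Patch 1| = 36, |Patch 2| = 43.5, |Patch 3| = 12.
|Patch 1∩Patch 2| = 13.7333.
|Patch 1∩Patch 3| = 0 (no overlap).
|Patch 2∩Patch 3| = 1.9333.
|Patch 1∩Patch 2∩Patch 3| = 0.
|Patch 1 ∪ Patch 2 ∪ Patch 3| = 91.5 − 15.6667 + 0 = 75.83.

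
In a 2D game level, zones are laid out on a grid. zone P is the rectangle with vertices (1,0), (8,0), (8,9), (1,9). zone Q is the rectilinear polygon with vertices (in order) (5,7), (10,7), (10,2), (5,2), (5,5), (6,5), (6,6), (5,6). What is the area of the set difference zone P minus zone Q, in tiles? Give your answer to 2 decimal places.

49.00

|zone P| = 63, |zone P∩zone Q| = 14.
|zone P ∖ zone Q| = |zone P| − |zone P∩zone Q| = 63 − 14 = 49.00.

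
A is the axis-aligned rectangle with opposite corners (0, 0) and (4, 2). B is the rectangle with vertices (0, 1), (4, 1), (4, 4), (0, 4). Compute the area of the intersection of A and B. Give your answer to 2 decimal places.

4.00

|A∩B|: x∈[0,4], y∈[1,2] → 4·1 = 4.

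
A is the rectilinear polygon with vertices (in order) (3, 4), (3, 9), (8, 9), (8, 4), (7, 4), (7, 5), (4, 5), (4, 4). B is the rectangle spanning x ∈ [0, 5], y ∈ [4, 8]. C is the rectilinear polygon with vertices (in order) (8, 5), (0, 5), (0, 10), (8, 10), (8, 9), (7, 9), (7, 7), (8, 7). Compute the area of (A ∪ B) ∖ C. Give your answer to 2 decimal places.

|A ∪ B| = 35.
|(A ∪ B) ∩ C| = 27.
|(A ∪ B) ∖ C| = 35 − 27 = 8.00.

8.00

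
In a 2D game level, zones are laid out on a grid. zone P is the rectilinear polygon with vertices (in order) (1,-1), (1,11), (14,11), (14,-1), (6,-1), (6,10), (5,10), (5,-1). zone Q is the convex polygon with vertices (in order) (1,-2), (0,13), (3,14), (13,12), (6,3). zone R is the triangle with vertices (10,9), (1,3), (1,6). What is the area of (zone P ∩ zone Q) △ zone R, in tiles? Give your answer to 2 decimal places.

|zone P ∩ zone Q| = 69.3889.
|(zone P ∩ zone Q) ∩ zone R| = 12.
|(zone P ∩ zone Q) △ zone R| = 69.3889 + 13.5 − 24 = 58.89.

58.89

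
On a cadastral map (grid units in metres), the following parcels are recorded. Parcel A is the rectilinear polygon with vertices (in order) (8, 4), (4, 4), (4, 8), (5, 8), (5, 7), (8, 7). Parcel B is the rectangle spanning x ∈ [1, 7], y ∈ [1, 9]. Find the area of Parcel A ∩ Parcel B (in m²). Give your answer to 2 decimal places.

10.00

The intersection is the polygon with vertices (4,4), (4,8), (5,8), (5,7), (7,7), (7,4).
By the shoelace formula its area is 10.00.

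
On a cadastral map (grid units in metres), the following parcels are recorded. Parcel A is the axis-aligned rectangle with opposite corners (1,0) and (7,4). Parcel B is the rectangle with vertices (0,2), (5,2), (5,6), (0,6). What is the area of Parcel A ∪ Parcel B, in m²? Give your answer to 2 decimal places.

36.00

By inclusion–exclusion:
Individual areas: |Parcel A| = 24, |Parcel B| = 20.
|Parcel A∩Parcel B|: x∈[1,5], y∈[2,4] → 4·2 = 8.
|Parcel A ∪ Parcel B| = 44 − 8 = 36.00.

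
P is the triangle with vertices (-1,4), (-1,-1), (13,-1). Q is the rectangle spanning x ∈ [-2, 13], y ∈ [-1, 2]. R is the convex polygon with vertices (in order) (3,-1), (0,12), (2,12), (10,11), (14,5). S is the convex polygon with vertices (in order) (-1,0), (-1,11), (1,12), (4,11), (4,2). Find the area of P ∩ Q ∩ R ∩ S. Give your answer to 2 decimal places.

0.52

The intersection is the polygon with vertices (2.308,2), (4,2), (2.451,1.38).
By the shoelace formula its area is 0.52.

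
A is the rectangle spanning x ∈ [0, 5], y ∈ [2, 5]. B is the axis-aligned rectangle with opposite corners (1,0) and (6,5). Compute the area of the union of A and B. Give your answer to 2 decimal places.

28.00

By inclusion–exclusion:
Individual areas: |A| = 15, |B| = 25.
|A∩B|: x∈[1,5], y∈[2,5] → 4·3 = 12.
|A ∪ B| = 40 − 12 = 28.00.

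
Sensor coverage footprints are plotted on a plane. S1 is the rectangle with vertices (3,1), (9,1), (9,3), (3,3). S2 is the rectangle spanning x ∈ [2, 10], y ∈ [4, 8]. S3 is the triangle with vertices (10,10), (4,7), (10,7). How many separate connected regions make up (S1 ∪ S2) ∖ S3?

(S1 ∪ S2) ∖ S3 splits into 2 disjoint pieces (area 12, area 27).

2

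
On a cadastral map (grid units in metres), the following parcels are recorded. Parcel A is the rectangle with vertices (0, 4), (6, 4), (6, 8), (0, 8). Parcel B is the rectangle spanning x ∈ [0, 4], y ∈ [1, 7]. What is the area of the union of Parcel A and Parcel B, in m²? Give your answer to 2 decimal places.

36.00

By inclusion–exclusion:
Individual areas: |Parcel A| = 24, |Parcel B| = 24.
|Parcel A∩Parcel B|: x∈[0,4], y∈[4,7] → 4·3 = 12.
|Parcel A ∪ Parcel B| = 48 − 12 = 36.00.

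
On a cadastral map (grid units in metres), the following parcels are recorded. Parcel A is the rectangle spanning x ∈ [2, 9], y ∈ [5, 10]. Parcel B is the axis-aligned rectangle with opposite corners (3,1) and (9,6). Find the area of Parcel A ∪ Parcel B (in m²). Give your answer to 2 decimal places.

By inclusion–exclusion:
Individual areas: |Parcel A| = 35, |Parcel B| = 30.
|Parcel A∩Parcel B|: x∈[3,9], y∈[5,6] → 6·1 = 6.
|Parcel A ∪ Parcel B| = 65 − 6 = 59.00.

59.00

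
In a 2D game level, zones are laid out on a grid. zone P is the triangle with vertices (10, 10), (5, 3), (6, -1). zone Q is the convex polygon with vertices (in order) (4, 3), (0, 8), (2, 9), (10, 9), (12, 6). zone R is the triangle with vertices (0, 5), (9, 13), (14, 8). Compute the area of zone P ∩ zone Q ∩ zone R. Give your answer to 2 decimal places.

The intersection is the polygon with vertices (9.636,9), (8.873,6.901), (7.59,6.627), (9.286,9).
By the shoelace formula its area is 1.66.

1.66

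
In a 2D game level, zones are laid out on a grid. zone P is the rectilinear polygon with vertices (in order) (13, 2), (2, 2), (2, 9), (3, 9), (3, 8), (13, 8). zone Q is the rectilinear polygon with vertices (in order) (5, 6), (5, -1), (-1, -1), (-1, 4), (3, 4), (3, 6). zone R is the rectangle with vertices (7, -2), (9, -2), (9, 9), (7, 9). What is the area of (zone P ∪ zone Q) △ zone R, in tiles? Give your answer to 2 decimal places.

89.00

|zone P ∪ zone Q| = 91.
|(zone P ∪ zone Q) ∩ zone R| = 12.
|(zone P ∪ zone Q) △ zone R| = 91 + 22 − 24 = 89.00.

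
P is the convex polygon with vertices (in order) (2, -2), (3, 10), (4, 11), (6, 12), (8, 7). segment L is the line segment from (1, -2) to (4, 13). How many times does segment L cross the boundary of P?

2

The segment meets the boundary at (3.5,10.5), (2.714,6.571).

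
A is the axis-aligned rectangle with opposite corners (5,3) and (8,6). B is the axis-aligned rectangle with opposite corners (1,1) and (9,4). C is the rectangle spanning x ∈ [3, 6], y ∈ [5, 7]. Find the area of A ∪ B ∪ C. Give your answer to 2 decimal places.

35.00

By inclusion–exclusion:
Individual areas: |A| = 9, |B| = 24, |C| = 6.
|A∩B|: x∈[5,8], y∈[3,4] → 3·1 = 3.
|A∩C|: x∈[5,6], y∈[5,6] → 1·1 = 1.
|B∩C| = 0 (no overlap).
|A∩B∩C| = 0.
|A ∪ B ∪ C| = 39 − 4 + 0 = 35.00.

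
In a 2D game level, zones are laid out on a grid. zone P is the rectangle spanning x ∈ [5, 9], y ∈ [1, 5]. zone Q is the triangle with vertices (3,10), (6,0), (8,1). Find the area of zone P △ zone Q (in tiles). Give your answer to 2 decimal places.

|zone P| = 16, |zone Q| = 11.5, |zone P∩zone Q| = 6.7389.
|zone P △ zone Q| = |zone P| + |zone Q| − 2·|zone P∩zone Q| = 16 + 11.5 − 13.4778 = 14.02.

14.02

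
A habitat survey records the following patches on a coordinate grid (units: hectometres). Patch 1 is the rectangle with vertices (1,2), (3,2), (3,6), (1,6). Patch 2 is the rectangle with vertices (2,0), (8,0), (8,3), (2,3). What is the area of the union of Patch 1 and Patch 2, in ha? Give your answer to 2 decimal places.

By inclusion–exclusion:
Individual areas: |Patch 1| = 8, |Patch 2| = 18.
|Patch 1∩Patch 2|: x∈[2,3], y∈[2,3] → 1·1 = 1.
|Patch 1 ∪ Patch 2| = 26 − 1 = 25.00.

25.00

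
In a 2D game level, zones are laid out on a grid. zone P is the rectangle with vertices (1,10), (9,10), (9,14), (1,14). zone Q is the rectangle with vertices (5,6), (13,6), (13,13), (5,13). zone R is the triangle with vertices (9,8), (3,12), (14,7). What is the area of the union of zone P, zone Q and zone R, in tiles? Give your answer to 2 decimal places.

By inclusion–exclusion:
Individual areas: |zone P| = 32, |zone Q| = 56, |zone R| = 7.
|zone P∩zone Q|: x∈[5,9], y∈[10,13] → 4·3 = 12.
|zone P∩zone R| = 1.4.
|zone Q∩zone R| = 6.4485.
|zone P∩zone Q∩zone R| = 0.9758.
|zone P ∪ zone Q ∪ zone R| = 95 − 19.8485 + 0.9758 = 76.13.

76.13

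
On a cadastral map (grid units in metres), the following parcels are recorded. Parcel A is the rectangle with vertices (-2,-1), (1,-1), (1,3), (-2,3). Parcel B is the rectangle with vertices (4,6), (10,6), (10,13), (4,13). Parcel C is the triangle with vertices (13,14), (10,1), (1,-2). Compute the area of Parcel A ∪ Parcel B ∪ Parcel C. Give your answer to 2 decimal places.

By inclusion–exclusion:
Individual areas: |Parcel A| = 12, |Parcel B| = 42, |Parcel C| = 54.
|Parcel A∩Parcel B| = 0 (no overlap).
|Parcel A∩Parcel C| = 0.
|Parcel B∩Parcel C| = 6.
|Parcel A∩Parcel B∩Parcel C| = 0.
|Parcel A ∪ Parcel B ∪ Parcel C| = 108 − 6 + 0 = 102.00.

102.00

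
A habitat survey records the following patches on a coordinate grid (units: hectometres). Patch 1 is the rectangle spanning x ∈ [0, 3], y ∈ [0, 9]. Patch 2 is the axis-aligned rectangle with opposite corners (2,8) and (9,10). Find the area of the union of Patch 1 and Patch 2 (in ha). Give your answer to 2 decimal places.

By inclusion–exclusion:
Individual areas: |Patch 1| = 27, |Patch 2| = 14.
|Patch 1∩Patch 2|: x∈[2,3], y∈[8,9] → 1·1 = 1.
|Patch 1 ∪ Patch 2| = 41 − 1 = 40.00.

40.00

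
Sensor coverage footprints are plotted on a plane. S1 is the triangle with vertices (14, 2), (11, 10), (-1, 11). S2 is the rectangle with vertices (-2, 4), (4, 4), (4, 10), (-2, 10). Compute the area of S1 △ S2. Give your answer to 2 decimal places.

|S1| = 46.5, |S2| = 36, |S1∩S2| = 3.3333.
|S1 △ S2| = |S1| + |S2| − 2·|S1∩S2| = 46.5 + 36 − 6.6667 = 75.83.

75.83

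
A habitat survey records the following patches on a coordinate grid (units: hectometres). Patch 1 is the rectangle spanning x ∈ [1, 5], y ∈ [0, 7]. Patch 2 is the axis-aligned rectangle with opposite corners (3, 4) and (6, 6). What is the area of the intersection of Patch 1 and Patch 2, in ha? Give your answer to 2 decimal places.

|Patch 1∩Patch 2|: x∈[3,5], y∈[4,6] → 2·2 = 4.

4.00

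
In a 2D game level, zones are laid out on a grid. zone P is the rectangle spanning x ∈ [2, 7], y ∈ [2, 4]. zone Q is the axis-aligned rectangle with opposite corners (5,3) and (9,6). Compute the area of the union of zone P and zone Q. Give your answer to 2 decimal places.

By inclusion–exclusion:
Individual areas: |zone P| = 10, |zone Q| = 12.
|zone P∩zone Q|: x∈[5,7], y∈[3,4] → 2·1 = 2.
|zone P ∪ zone Q| = 22 − 2 = 20.00.

20.00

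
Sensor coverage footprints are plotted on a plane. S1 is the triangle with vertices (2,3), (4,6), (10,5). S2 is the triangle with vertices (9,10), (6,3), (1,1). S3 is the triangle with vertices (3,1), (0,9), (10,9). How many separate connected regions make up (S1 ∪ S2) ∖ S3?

4

(S1 ∪ S2) ∖ S3 splits into 4 disjoint pieces (area 0.2302, area 4.3819, area 0.8868, area 0.0229).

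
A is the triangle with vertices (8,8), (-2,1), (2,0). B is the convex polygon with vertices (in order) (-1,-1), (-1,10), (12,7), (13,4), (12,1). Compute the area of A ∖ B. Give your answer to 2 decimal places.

0.48

|A| = 19, |A∩B| = 18.5237.
|A ∖ B| = |A| − |A∩B| = 19 − 18.5237 = 0.48.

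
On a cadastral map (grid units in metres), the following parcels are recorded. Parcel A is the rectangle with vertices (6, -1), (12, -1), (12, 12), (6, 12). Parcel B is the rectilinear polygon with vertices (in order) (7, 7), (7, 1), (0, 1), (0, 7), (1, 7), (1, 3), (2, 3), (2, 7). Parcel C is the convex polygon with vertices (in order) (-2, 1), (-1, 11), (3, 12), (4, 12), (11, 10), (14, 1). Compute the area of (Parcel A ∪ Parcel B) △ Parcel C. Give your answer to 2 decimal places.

|Parcel A ∪ Parcel B| = 110.
|(Parcel A ∪ Parcel B) ∩ Parcel C| = 88.0714.
|(Parcel A ∪ Parcel B) △ Parcel C| = 110 + 141.5 − 176.1429 = 75.36.

75.36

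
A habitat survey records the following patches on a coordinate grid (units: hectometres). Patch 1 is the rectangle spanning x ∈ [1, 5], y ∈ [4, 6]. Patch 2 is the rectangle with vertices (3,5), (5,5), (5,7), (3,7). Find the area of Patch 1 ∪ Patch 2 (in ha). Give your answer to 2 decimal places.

10.00

By inclusion–exclusion:
Individual areas: |Patch 1| = 8, |Patch 2| = 4.
|Patch 1∩Patch 2|: x∈[3,5], y∈[5,6] → 2·1 = 2.
|Patch 1 ∪ Patch 2| = 12 − 2 = 10.00.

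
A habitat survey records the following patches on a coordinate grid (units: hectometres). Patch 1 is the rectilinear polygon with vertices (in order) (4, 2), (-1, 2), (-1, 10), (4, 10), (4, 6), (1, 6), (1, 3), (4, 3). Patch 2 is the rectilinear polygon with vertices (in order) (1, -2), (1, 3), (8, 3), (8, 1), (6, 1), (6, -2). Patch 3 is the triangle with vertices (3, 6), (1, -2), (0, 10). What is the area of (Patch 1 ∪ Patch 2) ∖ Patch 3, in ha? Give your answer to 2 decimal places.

46.54

|Patch 1 ∪ Patch 2| = 57.
|(Patch 1 ∪ Patch 2) ∩ Patch 3| = 10.4583.
|(Patch 1 ∪ Patch 2) ∖ Patch 3| = 57 − 10.4583 = 46.54.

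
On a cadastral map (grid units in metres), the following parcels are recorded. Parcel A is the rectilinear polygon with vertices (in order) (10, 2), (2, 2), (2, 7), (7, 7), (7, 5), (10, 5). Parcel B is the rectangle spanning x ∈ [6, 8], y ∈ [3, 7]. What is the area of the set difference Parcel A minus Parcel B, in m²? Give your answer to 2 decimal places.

|Parcel A| = 34, |Parcel A∩Parcel B| = 6.
|Parcel A ∖ Parcel B| = |Parcel A| − |Parcel A∩Parcel B| = 34 − 6 = 28.00.

28.00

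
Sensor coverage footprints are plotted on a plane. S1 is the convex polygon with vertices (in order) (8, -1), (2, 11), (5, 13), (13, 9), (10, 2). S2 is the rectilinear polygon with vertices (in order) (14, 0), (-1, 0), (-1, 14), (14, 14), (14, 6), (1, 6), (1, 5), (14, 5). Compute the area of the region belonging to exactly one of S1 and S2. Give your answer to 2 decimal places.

|S1| = 76.5, |S2| = 197, |S1∩S2| = 69.1667.
|S1 △ S2| = |S1| + |S2| − 2·|S1∩S2| = 76.5 + 197 − 138.3333 = 135.17.

135.17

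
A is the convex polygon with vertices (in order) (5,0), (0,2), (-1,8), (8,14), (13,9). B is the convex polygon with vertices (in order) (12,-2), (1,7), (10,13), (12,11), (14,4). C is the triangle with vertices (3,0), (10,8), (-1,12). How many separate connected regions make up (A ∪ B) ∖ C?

(A ∪ B) ∖ C splits into 2 disjoint pieces (area 12.7413, area 85.2081).

2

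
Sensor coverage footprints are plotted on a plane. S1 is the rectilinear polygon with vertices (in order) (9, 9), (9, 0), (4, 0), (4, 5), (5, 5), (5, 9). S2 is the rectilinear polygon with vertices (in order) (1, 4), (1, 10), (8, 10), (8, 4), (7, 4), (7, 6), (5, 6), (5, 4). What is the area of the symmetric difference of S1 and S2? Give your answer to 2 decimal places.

55.00

|S1| = 41, |S2| = 38, |S1∩S2| = 12.
|S1 △ S2| = |S1| + |S2| − 2·|S1∩S2| = 41 + 38 − 24 = 55.00.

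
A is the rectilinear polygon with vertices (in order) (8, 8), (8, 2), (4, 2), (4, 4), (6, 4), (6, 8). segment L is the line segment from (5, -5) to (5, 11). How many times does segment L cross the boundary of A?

The segment meets the boundary at (5,4), (5,2).

2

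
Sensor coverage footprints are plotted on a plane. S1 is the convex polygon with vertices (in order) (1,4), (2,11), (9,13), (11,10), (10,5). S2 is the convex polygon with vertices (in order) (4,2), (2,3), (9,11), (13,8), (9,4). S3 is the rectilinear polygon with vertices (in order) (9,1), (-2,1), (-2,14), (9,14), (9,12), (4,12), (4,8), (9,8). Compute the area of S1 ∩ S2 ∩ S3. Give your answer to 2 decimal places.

The intersection is the polygon with vertices (3.077,4.231), (6.375,8), (9,8), (9,4.889).
By the shoelace formula its area is 14.16.

14.16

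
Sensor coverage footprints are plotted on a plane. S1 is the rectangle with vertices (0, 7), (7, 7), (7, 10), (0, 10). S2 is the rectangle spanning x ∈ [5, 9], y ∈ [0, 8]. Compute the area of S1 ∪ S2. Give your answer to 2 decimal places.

51.00

By inclusion–exclusion:
Individual areas: |S1| = 21, |S2| = 32.
|S1∩S2|: x∈[5,7], y∈[7,8] → 2·1 = 2.
|S1 ∪ S2| = 53 − 2 = 51.00.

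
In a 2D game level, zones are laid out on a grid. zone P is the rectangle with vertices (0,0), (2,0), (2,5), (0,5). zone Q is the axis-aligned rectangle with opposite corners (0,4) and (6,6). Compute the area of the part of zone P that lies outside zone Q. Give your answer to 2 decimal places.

8.00

|zone P∩zone Q|: x∈[0,2], y∈[4,5] → 2·1 = 2.
|zone P| = 10.
|zone P ∖ zone Q| = |zone P| − |zone P∩zone Q| = 10 − 2 = 8.00.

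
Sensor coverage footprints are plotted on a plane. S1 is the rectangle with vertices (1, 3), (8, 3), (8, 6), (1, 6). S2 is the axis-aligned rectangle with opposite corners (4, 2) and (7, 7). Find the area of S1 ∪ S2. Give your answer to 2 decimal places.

27.00

By inclusion–exclusion:
Individual areas: |S1| = 21, |S2| = 15.
|S1∩S2|: x∈[4,7], y∈[3,6] → 3·3 = 9.
|S1 ∪ S2| = 36 − 9 = 27.00.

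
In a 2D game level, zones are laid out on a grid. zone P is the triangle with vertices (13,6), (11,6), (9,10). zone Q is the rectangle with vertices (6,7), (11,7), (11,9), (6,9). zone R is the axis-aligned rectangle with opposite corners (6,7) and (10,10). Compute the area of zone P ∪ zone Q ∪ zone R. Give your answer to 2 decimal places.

By inclusion–exclusion:
Individual areas: |zone P| = 4, |zone Q| = 10, |zone R| = 12.
|zone P∩zone Q| = 1.5.
|zone P∩zone R| = 0.5.
|zone Q∩zone R|: x∈[6,10], y∈[7,9] → 4·2 = 8.
|zone P∩zone Q∩zone R| = 0.25.
|zone P ∪ zone Q ∪ zone R| = 26 − 10 + 0.25 = 16.25.

16.25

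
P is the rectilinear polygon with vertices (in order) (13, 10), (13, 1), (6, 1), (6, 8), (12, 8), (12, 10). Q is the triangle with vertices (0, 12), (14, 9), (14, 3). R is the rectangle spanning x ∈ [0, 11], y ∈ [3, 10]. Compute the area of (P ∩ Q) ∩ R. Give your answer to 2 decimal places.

The region (P ∩ Q) ∩ R is the polygon with vertices (6.222,8), (11,8), (11,4.929).
By the shoelace formula its area is 7.34.

7.34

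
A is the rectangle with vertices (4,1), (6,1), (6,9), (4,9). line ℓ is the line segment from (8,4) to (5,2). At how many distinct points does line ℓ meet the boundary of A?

1

The segment meets the boundary at (6,2.667).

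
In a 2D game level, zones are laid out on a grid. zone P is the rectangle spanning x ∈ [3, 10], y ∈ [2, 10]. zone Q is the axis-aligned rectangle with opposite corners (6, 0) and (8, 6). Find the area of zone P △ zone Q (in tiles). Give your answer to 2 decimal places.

52.00

|zone P∩zone Q|: x∈[6,8], y∈[2,6] → 2·4 = 8.
|zone P △ zone Q| = |zone P| + |zone Q| − 2·|zone P∩zone Q| = 56 + 12 − 16 = 52.00.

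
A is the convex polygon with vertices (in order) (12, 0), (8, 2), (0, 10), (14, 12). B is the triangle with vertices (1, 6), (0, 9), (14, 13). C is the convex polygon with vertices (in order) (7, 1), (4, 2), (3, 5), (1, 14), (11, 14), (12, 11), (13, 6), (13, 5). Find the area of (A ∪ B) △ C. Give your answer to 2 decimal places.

66.69

|A ∪ B| = 96.7722.
|(A ∪ B) ∩ C| = 73.0416.
|(A ∪ B) △ C| = 96.7722 + 116 − 146.0832 = 66.69.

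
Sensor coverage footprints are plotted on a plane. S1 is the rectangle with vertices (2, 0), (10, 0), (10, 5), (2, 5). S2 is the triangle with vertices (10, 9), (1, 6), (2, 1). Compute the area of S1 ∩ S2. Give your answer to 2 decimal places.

The intersection is the polygon with vertices (2,5), (6,5), (2,1).
By the shoelace formula its area is 8.00.

8.00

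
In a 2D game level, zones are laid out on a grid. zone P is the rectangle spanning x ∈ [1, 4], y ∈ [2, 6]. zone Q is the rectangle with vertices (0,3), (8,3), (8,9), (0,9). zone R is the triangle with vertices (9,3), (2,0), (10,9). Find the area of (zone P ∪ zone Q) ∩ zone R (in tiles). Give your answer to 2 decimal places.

|zone P ∪ zone Q| = 51.
|(zone P ∪ zone Q) ∩ zone R| = 6.28.

6.28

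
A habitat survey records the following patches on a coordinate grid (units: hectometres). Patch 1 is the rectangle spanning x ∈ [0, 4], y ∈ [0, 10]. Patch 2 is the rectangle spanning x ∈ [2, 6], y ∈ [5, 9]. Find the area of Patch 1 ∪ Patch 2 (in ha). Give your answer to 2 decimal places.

By inclusion–exclusion:
Individual areas: |Patch 1| = 40, |Patch 2| = 16.
|Patch 1∩Patch 2|: x∈[2,4], y∈[5,9] → 2·4 = 8.
|Patch 1 ∪ Patch 2| = 56 − 8 = 48.00.

48.00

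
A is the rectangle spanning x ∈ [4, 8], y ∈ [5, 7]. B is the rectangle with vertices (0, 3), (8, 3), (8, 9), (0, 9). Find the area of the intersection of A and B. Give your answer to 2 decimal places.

8.00

|A∩B|: x∈[4,8], y∈[5,7] → 4·2 = 8.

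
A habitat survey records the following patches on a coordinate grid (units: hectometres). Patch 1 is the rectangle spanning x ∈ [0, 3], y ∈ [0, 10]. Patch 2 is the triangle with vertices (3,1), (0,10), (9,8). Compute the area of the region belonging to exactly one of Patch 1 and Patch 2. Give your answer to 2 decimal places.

42.50

|Patch 1| = 30, |Patch 2| = 37.5, |Patch 1∩Patch 2| = 12.5.
|Patch 1 △ Patch 2| = |Patch 1| + |Patch 2| − 2·|Patch 1∩Patch 2| = 30 + 37.5 − 25 = 42.50.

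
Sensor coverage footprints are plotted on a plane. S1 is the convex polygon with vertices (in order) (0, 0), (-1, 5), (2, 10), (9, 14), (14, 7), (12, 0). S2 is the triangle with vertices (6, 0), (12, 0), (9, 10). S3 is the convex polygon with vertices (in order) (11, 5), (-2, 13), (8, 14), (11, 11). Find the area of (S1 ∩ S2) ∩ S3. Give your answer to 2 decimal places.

The region (S1 ∩ S2) ∩ S3 is the polygon with vertices (9,10), (10.387,5.377), (8.046,6.818).
By the shoelace formula its area is 4.41.

4.41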